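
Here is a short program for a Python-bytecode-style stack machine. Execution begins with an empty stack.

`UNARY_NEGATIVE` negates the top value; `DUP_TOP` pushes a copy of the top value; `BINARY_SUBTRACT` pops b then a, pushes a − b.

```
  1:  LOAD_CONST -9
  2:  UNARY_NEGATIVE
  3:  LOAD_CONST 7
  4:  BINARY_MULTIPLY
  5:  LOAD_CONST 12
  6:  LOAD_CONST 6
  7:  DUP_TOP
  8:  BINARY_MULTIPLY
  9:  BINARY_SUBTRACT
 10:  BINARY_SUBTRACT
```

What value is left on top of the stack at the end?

87

LOAD_CONST -9    -9
UNARY_NEGATIVE   9
LOAD_CONST 7     9 7
BINARY_MULTIPLY  63
LOAD_CONST 12    63 12
LOAD_CONST 6     63 12 6
DUP_TOP          63 12 6 6
BINARY_MULTIPLY  63 12 36
BINARY_SUBTRACT  63 -24
BINARY_SUBTRACT  87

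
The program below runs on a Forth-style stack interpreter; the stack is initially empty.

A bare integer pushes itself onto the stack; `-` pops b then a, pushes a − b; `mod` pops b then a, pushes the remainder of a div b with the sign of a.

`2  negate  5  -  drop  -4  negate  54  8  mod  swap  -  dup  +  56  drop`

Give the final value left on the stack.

2      : 2
negate : -2
5      : -2 5
-      : -7
drop   : (empty)
-4     : -4
negate : 4
54     : 4 54
8      : 4 54 8
mod    : 4 6
swap   : 6 4
-      : 2
dup    : 2 2
+      : 4
56     : 4 56
drop   : 4

4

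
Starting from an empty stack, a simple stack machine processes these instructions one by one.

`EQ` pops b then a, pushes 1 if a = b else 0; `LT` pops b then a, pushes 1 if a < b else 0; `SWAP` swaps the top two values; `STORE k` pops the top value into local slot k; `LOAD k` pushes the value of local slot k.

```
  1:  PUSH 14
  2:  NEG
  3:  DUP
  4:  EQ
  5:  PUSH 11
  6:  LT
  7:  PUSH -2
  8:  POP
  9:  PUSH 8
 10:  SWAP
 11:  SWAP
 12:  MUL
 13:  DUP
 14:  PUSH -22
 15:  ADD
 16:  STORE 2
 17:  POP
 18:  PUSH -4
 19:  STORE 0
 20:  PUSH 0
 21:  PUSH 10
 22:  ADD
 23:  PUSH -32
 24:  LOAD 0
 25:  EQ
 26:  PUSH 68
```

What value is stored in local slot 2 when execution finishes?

-14

PUSH 14   14
NEG       -14
DUP       -14 -14
EQ        1
PUSH 11   1 11
LT        1
PUSH -2   1 -2
POP       1
PUSH 8    1 8
SWAP      8 1
SWAP      1 8
MUL       8
DUP       8 8
PUSH -22  8 8 -22
ADD       8 -14
STORE 2   8
POP       (empty)
PUSH -4   -4
STORE 0   (empty)
PUSH 0    0
PUSH 10   0 10
ADD       10
PUSH -32  10 -32
LOAD 0    10 -32 -4
EQ        10 0
PUSH 68   10 0 68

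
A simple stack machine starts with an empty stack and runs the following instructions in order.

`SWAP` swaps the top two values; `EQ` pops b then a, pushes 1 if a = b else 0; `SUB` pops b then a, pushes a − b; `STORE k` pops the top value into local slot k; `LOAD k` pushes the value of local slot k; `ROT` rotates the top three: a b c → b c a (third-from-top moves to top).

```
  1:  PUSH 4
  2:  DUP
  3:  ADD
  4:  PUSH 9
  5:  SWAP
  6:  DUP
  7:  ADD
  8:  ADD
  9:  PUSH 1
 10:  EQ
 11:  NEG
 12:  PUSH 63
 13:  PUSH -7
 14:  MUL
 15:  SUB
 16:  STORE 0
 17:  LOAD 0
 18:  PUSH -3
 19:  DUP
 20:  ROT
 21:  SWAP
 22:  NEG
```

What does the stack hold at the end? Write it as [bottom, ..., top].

PUSH 4  → [4]
DUP     → [4, 4]
ADD     → [8]
PUSH 9  → [8, 9]
SWAP    → [9, 8]
DUP     → [9, 8, 8]
ADD     → [9, 16]
ADD     → [25]
PUSH 1  → [25, 1]
EQ      → [0]
NEG     → [0]
PUSH 63 → [0, 63]
PUSH -7 → [0, 63, -7]
MUL     → [0, -441]
SUB     → [441]
STORE 0 → []
LOAD 0  → [441]
PUSH -3 → [441, -3]
DUP     → [441, -3, -3]
ROT     → [-3, -3, 441]
SWAP    → [-3, 441, -3]
NEG     → [-3, 441, 3]

[-3, 441, 3]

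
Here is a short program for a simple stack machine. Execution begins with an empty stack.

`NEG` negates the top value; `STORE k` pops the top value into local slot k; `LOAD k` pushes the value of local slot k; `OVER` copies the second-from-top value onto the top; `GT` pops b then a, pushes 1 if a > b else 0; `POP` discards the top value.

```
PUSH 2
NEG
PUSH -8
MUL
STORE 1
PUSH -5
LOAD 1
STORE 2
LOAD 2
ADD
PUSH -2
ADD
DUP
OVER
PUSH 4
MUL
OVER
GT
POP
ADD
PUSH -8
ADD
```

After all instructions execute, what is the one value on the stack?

10

PUSH 2  -> 2
NEG     -> -2
PUSH -8 -> -2 -8
MUL     -> 16
STORE 1 -> (empty)
PUSH -5 -> -5
LOAD 1  -> -5 16
STORE 2 -> -5
LOAD 2  -> -5 16
ADD     -> 11
PUSH -2 -> 11 -2
ADD     -> 9
DUP     -> 9 9
OVER    -> 9 9 9
PUSH 4  -> 9 9 9 4
MUL     -> 9 9 36
OVER    -> 9 9 36 9
GT      -> 9 9 1
POP     -> 9 9
ADD     -> 18
PUSH -8 -> 18 -8
ADD     -> 10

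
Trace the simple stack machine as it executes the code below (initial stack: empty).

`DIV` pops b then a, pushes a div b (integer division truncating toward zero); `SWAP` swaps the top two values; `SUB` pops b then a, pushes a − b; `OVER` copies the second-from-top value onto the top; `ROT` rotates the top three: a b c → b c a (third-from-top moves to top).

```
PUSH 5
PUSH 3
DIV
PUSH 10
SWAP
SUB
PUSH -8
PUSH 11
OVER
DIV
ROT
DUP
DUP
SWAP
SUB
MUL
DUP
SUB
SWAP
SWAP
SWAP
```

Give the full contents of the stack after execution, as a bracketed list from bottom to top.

PUSH 5  : 5
PUSH 3  : 5 3
DIV     : 1
PUSH 10 : 1 10
SWAP    : 10 1
SUB     : 9
PUSH -8 : 9 -8
PUSH 11 : 9 -8 11
OVER    : 9 -8 11 -8
DIV     : 9 -8 -1
ROT     : -8 -1 9
DUP     : -8 -1 9 9
DUP     : -8 -1 9 9 9
SWAP    : -8 -1 9 9 9
SUB     : -8 -1 9 0
MUL     : -8 -1 0
DUP     : -8 -1 0 0
SUB     : -8 -1 0
SWAP    : -8 0 -1
SWAP    : -8 -1 0
SWAP    : -8 0 -1

[-8, 0, -1]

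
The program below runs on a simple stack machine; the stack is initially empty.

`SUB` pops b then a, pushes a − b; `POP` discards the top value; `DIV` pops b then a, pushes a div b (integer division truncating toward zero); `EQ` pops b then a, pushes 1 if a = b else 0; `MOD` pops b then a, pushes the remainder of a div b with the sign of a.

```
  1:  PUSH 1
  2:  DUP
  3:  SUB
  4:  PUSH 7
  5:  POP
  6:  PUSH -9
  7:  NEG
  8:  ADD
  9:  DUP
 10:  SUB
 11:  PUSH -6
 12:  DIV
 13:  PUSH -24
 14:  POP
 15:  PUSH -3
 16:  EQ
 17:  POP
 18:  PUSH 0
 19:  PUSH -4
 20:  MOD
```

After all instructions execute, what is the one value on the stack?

0

PUSH 1   : [1]
DUP      : [1, 1]
SUB      : [0]
PUSH 7   : [0, 7]
POP      : [0]
PUSH -9  : [0, -9]
NEG      : [0, 9]
ADD      : [9]
DUP      : [9, 9]
SUB      : [0]
PUSH -6  : [0, -6]
DIV      : [0]
PUSH -24 : [0, -24]
POP      : [0]
PUSH -3  : [0, -3]
EQ       : [0]
POP      : []
PUSH 0   : [0]
PUSH -4  : [0, -4]
MOD      : [0]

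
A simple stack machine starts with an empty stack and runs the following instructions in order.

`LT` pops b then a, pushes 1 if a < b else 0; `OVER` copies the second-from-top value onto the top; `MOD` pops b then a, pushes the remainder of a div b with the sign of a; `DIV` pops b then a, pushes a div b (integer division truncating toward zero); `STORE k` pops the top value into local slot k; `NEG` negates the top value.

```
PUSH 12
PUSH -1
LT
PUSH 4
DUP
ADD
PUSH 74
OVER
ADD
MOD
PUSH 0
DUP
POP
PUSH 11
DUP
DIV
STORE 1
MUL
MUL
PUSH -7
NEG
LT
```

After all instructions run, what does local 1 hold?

1

PUSH 12 → [12]
PUSH -1 → [12, -1]
LT      → [0]
PUSH 4  → [0, 4]
DUP     → [0, 4, 4]
ADD     → [0, 8]
PUSH 74 → [0, 8, 74]
OVER    → [0, 8, 74, 8]
ADD     → [0, 8, 82]
MOD     → [0, 8]
PUSH 0  → [0, 8, 0]
DUP     → [0, 8, 0, 0]
POP     → [0, 8, 0]
PUSH 11 → [0, 8, 0, 11]
DUP     → [0, 8, 0, 11, 11]
DIV     → [0, 8, 0, 1]
STORE 1 → [0, 8, 0]
MUL     → [0, 0]
MUL     → [0]
PUSH -7 → [0, -7]
NEG     → [0, 7]
LT      → [1]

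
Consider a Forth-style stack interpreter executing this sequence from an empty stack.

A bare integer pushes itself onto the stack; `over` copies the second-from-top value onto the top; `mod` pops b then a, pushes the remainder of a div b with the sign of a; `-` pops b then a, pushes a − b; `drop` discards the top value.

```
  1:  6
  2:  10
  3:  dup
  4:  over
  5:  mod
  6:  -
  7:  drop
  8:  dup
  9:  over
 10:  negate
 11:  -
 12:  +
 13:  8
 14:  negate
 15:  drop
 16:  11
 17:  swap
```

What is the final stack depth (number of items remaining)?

2

6       [6]
10      [6, 10]
dup     [6, 10, 10]
over    [6, 10, 10, 10]
mod     [6, 10, 0]
-       [6, 10]
drop    [6]
dup     [6, 6]
over    [6, 6, 6]
negate  [6, 6, -6]
-       [6, 12]
+       [18]
8       [18, 8]
negate  [18, -8]
drop    [18]
11      [18, 11]
swap    [11, 18]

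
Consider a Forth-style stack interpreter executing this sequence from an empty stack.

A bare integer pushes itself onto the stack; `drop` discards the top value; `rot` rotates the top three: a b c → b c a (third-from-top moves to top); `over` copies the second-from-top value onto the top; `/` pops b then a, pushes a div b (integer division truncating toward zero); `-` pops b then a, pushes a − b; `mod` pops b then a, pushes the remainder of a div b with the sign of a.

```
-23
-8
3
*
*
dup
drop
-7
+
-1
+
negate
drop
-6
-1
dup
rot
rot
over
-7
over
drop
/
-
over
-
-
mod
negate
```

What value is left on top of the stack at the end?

-23    : -23
-8     : -23 -8
3      : -23 -8 3
*      : -23 -24
*      : 552
dup    : 552 552
drop   : 552
-7     : 552 -7
+      : 545
-1     : 545 -1
+      : 544
negate : -544
drop   : (empty)
-6     : -6
-1     : -6 -1
dup    : -6 -1 -1
rot    : -1 -1 -6
rot    : -1 -6 -1
over   : -1 -6 -1 -6
-7     : -1 -6 -1 -6 -7
over   : -1 -6 -1 -6 -7 -6
drop   : -1 -6 -1 -6 -7
/      : -1 -6 -1 0
-      : -1 -6 -1
over   : -1 -6 -1 -6
-      : -1 -6 5
-      : -1 -11
mod    : -1
negate : 1

1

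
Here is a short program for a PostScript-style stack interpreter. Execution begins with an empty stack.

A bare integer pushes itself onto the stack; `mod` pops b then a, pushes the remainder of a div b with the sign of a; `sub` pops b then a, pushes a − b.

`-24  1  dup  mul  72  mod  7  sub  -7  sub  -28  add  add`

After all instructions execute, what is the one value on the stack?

-24 : [-24]
1   : [-24, 1]
dup : [-24, 1, 1]
mul : [-24, 1]
72  : [-24, 1, 72]
mod : [-24, 1]
7   : [-24, 1, 7]
sub : [-24, -6]
-7  : [-24, -6, -7]
sub : [-24, 1]
-28 : [-24, 1, -28]
add : [-24, -27]
add : [-51]

-51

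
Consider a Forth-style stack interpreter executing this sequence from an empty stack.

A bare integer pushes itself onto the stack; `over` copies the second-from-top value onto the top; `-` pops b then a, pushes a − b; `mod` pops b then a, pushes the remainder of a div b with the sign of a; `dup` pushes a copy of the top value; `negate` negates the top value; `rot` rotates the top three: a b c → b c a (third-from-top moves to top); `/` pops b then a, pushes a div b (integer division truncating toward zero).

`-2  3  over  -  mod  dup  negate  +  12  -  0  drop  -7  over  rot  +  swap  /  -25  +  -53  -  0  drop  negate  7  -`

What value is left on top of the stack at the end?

-2      [-2]
3       [-2, 3]
over    [-2, 3, -2]
-       [-2, 5]
mod     [-2]
dup     [-2, -2]
negate  [-2, 2]
+       [0]
12      [0, 12]
-       [-12]
0       [-12, 0]
drop    [-12]
-7      [-12, -7]
over    [-12, -7, -12]
rot     [-7, -12, -12]
+       [-7, -24]
swap    [-24, -7]
/       [3]
-25     [3, -25]
+       [-22]
-53     [-22, -53]
-       [31]
0       [31, 0]
drop    [31]
negate  [-31]
7       [-31, 7]
-       [-38]

-38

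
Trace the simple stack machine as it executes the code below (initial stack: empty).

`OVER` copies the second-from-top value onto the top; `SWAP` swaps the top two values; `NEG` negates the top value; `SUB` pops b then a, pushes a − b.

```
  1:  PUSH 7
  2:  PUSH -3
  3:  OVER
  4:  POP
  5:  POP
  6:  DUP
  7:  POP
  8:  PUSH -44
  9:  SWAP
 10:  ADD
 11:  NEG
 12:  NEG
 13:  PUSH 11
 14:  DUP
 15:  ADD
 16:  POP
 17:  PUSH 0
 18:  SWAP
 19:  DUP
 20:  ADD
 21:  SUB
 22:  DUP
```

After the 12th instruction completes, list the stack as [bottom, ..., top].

[-37]

PUSH 7   : [7]
PUSH -3  : [7, -3]
OVER     : [7, -3, 7]
POP      : [7, -3]
POP      : [7]
DUP      : [7, 7]
POP      : [7]
PUSH -44 : [7, -44]
SWAP     : [-44, 7]
ADD      : [-37]
NEG      : [37]
NEG      : [-37]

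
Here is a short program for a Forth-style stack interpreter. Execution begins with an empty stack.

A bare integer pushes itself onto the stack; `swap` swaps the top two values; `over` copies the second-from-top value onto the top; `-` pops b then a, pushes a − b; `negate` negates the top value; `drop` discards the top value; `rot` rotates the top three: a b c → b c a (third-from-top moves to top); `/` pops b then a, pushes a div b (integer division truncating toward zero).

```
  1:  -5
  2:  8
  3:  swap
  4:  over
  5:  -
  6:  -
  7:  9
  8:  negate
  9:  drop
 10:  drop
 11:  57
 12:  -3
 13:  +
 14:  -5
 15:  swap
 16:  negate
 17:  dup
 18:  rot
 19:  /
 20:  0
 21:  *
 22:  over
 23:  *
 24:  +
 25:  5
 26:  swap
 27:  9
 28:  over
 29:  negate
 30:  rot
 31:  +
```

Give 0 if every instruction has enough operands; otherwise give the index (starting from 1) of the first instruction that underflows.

0

-5     → [-5]
8      → [-5, 8]
swap   → [8, -5]
over   → [8, -5, 8]
-      → [8, -13]
-      → [21]
9      → [21, 9]
negate → [21, -9]
drop   → [21]
drop   → []
57     → [57]
-3     → [57, -3]
+      → [54]
-5     → [54, -5]
swap   → [-5, 54]
negate → [-5, -54]
dup    → [-5, -54, -54]
rot    → [-54, -54, -5]
/      → [-54, 10]
0      → [-54, 10, 0]
*      → [-54, 0]
over   → [-54, 0, -54]
*      → [-54, 0]
+      → [-54]
5      → [-54, 5]
swap   → [5, -54]
9      → [5, -54, 9]
over   → [5, -54, 9, -54]
negate → [5, -54, 9, 54]
rot    → [5, 9, 54, -54]
+      → [5, 9, 0]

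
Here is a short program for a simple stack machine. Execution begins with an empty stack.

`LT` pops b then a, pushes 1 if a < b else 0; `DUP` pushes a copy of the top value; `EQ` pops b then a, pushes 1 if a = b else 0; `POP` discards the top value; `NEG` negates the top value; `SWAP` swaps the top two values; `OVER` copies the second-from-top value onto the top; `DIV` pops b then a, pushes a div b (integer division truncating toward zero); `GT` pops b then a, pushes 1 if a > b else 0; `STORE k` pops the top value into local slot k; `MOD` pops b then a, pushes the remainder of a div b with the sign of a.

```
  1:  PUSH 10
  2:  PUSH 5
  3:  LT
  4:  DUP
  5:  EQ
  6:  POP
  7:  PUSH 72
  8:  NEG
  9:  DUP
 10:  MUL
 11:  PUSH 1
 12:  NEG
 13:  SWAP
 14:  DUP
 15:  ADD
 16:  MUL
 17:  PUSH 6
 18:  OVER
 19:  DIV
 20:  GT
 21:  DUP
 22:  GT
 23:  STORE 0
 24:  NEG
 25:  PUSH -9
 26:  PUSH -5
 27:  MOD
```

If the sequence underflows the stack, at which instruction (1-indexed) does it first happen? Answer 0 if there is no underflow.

PUSH 10 : [10]
PUSH 5  : [10, 5]
LT      : [0]
DUP     : [0, 0]
EQ      : [1]
POP     : []
PUSH 72 : [72]
NEG     : [-72]
DUP     : [-72, -72]
MUL     : [5184]
PUSH 1  : [5184, 1]
NEG     : [5184, -1]
SWAP    : [-1, 5184]
DUP     : [-1, 5184, 5184]
ADD     : [-1, 10368]
MUL     : [-10368]
PUSH 6  : [-10368, 6]
OVER    : [-10368, 6, -10368]
DIV     : [-10368, 0]
GT      : [0]
DUP     : [0, 0]
GT      : [0]
STORE 0 : []
NEG  — needs 1 operand, stack has 0 → underflow

24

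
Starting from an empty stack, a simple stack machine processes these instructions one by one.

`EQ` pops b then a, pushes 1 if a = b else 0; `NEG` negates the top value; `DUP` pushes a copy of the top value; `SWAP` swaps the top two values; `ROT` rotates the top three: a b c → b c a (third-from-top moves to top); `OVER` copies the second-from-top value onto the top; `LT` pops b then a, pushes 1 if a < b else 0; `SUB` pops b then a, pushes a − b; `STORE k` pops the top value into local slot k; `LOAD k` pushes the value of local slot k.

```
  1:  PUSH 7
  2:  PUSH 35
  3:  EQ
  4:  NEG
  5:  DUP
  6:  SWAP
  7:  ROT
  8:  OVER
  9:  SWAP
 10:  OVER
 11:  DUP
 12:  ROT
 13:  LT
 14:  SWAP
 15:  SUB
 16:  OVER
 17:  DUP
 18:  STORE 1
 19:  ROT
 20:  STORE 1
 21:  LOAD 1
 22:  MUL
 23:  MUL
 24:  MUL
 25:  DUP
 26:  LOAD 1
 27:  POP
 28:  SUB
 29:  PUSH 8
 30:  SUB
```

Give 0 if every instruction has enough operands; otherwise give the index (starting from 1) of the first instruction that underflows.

PUSH 7  → [7]
PUSH 35 → [7, 35]
EQ      → [0]
NEG     → [0]
DUP     → [0, 0]
SWAP    → [0, 0]
ROT  — needs 3 operands, stack has 2 → underflow

7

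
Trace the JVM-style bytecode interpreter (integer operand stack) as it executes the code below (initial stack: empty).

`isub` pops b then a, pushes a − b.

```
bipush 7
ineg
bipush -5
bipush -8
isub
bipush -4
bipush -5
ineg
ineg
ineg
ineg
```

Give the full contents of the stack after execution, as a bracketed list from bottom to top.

bipush 7  -> [7]
ineg      -> [-7]
bipush -5 -> [-7, -5]
bipush -8 -> [-7, -5, -8]
isub      -> [-7, 3]
bipush -4 -> [-7, 3, -4]
bipush -5 -> [-7, 3, -4, -5]
ineg      -> [-7, 3, -4, 5]
ineg      -> [-7, 3, -4, -5]
ineg      -> [-7, 3, -4, 5]
ineg      -> [-7, 3, -4, -5]

[-7, 3, -4, -5]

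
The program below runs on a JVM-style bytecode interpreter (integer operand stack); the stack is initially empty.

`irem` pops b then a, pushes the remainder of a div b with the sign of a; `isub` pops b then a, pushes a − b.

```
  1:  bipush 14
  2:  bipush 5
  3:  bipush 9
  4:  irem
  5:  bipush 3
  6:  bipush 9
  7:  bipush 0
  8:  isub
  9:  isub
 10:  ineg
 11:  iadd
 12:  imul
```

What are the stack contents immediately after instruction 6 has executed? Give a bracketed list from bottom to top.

[14, 5, 3, 9]

bipush 14 -> [14]
bipush 5  -> [14, 5]
bipush 9  -> [14, 5, 9]
irem      -> [14, 5]
bipush 3  -> [14, 5, 3]
bipush 9  -> [14, 5, 3, 9]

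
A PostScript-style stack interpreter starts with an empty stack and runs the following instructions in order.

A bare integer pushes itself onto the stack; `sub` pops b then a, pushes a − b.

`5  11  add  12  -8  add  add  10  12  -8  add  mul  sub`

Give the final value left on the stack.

-20

5    [5]
11   [5, 11]
add  [16]
12   [16, 12]
-8   [16, 12, -8]
add  [16, 4]
add  [20]
10   [20, 10]
12   [20, 10, 12]
-8   [20, 10, 12, -8]
add  [20, 10, 4]
mul  [20, 40]
sub  [-20]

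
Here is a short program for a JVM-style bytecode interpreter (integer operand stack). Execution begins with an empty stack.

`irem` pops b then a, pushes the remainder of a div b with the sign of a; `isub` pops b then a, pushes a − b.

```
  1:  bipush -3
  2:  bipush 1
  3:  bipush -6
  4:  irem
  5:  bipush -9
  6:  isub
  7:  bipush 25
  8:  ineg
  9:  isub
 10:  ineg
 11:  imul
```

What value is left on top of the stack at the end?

105

bipush -3  [-3]
bipush 1   [-3, 1]
bipush -6  [-3, 1, -6]
irem       [-3, 1]
bipush -9  [-3, 1, -9]
isub       [-3, 10]
bipush 25  [-3, 10, 25]
ineg       [-3, 10, -25]
isub       [-3, 35]
ineg       [-3, -35]
imul       [105]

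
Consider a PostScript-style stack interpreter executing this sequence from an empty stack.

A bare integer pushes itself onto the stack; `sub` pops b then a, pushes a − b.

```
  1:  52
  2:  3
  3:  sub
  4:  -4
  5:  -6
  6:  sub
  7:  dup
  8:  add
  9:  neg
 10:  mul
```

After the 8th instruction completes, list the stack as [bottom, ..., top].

52  : 52
3   : 52 3
sub : 49
-4  : 49 -4
-6  : 49 -4 -6
sub : 49 2
dup : 49 2 2
add : 49 4

[49, 4]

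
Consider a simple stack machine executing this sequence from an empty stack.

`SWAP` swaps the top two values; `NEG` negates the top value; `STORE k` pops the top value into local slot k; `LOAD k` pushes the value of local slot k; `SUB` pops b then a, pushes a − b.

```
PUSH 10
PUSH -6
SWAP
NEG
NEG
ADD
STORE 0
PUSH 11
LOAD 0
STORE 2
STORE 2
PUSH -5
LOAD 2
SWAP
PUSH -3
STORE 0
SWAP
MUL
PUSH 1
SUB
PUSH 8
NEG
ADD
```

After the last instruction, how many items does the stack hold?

PUSH 10 → [10]
PUSH -6 → [10, -6]
SWAP    → [-6, 10]
NEG     → [-6, -10]
NEG     → [-6, 10]
ADD     → [4]
STORE 0 → []
PUSH 11 → [11]
LOAD 0  → [11, 4]
STORE 2 → [11]
STORE 2 → []
PUSH -5 → [-5]
LOAD 2  → [-5, 11]
SWAP    → [11, -5]
PUSH -3 → [11, -5, -3]
STORE 0 → [11, -5]
SWAP    → [-5, 11]
MUL     → [-55]
PUSH 1  → [-55, 1]
SUB     → [-56]
PUSH 8  → [-56, 8]
NEG     → [-56, -8]
ADD     → [-64]

1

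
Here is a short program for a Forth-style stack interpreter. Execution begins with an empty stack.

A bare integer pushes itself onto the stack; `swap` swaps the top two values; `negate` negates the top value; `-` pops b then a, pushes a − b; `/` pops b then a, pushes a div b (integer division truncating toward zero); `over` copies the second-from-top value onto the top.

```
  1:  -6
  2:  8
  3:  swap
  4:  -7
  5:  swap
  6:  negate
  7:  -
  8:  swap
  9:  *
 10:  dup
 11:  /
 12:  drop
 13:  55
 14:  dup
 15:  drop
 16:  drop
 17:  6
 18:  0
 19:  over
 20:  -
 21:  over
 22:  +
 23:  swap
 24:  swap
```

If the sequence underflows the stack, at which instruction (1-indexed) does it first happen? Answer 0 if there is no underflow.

0

-6      -6
8       -6 8
swap    8 -6
-7      8 -6 -7
swap    8 -7 -6
negate  8 -7 6
-       8 -13
swap    -13 8
*       -104
dup     -104 -104
/       1
drop    (empty)
55      55
dup     55 55
drop    55
drop    (empty)
6       6
0       6 0
over    6 0 6
-       6 -6
over    6 -6 6
+       6 0
swap    0 6
swap    6 0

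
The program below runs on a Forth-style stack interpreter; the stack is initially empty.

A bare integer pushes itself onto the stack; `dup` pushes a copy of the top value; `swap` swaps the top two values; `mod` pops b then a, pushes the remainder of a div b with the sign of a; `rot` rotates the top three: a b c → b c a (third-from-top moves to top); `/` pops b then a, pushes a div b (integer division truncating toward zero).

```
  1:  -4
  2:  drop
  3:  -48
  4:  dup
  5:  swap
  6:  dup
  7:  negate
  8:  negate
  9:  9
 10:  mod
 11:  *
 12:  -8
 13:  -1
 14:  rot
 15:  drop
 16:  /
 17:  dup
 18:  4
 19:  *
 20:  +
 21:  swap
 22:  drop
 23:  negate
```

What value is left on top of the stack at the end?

-4      [-4]
drop    []
-48     [-48]
dup     [-48, -48]
swap    [-48, -48]
dup     [-48, -48, -48]
negate  [-48, -48, 48]
negate  [-48, -48, -48]
9       [-48, -48, -48, 9]
mod     [-48, -48, -3]
*       [-48, 144]
-8      [-48, 144, -8]
-1      [-48, 144, -8, -1]
rot     [-48, -8, -1, 144]
drop    [-48, -8, -1]
/       [-48, 8]
dup     [-48, 8, 8]
4       [-48, 8, 8, 4]
*       [-48, 8, 32]
+       [-48, 40]
swap    [40, -48]
drop    [40]
negate  [-40]

-40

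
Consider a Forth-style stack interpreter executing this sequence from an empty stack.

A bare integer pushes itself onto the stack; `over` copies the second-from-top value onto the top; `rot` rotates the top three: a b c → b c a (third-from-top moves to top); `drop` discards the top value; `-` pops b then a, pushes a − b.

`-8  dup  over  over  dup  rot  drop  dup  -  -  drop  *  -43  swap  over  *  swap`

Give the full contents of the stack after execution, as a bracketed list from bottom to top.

[-2752, -43]

-8   : -8
dup  : -8 -8
over : -8 -8 -8
over : -8 -8 -8 -8
dup  : -8 -8 -8 -8 -8
rot  : -8 -8 -8 -8 -8
drop : -8 -8 -8 -8
dup  : -8 -8 -8 -8 -8
-    : -8 -8 -8 0
-    : -8 -8 -8
drop : -8 -8
*    : 64
-43  : 64 -43
swap : -43 64
over : -43 64 -43
*    : -43 -2752
swap : -2752 -43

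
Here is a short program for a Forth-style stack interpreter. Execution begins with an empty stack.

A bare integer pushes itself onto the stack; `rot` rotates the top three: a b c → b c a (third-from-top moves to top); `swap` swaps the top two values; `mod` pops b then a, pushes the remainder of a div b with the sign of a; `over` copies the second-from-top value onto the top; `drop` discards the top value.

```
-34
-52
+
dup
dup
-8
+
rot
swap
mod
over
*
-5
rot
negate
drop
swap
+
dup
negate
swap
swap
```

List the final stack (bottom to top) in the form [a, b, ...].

[7391, -7391]

-34     [-34]
-52     [-34, -52]
+       [-86]
dup     [-86, -86]
dup     [-86, -86, -86]
-8      [-86, -86, -86, -8]
+       [-86, -86, -94]
rot     [-86, -94, -86]
swap    [-86, -86, -94]
mod     [-86, -86]
over    [-86, -86, -86]
*       [-86, 7396]
-5      [-86, 7396, -5]
rot     [7396, -5, -86]
negate  [7396, -5, 86]
drop    [7396, -5]
swap    [-5, 7396]
+       [7391]
dup     [7391, 7391]
negate  [7391, -7391]
swap    [-7391, 7391]
swap    [7391, -7391]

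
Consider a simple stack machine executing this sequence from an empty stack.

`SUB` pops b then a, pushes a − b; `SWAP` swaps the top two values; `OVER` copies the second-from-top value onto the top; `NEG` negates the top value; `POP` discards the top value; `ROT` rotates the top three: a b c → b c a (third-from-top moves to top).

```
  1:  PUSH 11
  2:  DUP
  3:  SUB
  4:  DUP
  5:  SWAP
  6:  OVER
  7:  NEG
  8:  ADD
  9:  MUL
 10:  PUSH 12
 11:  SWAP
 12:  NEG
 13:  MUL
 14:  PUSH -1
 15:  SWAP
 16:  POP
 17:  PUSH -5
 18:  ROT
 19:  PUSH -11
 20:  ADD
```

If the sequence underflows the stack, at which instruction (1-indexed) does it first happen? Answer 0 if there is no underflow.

18

PUSH 11  11
DUP      11 11
SUB      0
DUP      0 0
SWAP     0 0
OVER     0 0 0
NEG      0 0 0
ADD      0 0
MUL      0
PUSH 12  0 12
SWAP     12 0
NEG      12 0
MUL      0
PUSH -1  0 -1
SWAP     -1 0
POP      -1
PUSH -5  -1 -5
ROT  — needs 3 operands, stack has 2 → underflow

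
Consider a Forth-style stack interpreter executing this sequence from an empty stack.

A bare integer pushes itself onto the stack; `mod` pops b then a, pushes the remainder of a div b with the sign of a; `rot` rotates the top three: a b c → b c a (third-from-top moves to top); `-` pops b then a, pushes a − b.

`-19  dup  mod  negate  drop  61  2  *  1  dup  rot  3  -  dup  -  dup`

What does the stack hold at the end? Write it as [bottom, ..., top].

-19    → [-19]
dup    → [-19, -19]
mod    → [0]
negate → [0]
drop   → []
61     → [61]
2      → [61, 2]
*      → [122]
1      → [122, 1]
dup    → [122, 1, 1]
rot    → [1, 1, 122]
3      → [1, 1, 122, 3]
-      → [1, 1, 119]
dup    → [1, 1, 119, 119]
-      → [1, 1, 0]
dup    → [1, 1, 0, 0]

[1, 1, 0, 0]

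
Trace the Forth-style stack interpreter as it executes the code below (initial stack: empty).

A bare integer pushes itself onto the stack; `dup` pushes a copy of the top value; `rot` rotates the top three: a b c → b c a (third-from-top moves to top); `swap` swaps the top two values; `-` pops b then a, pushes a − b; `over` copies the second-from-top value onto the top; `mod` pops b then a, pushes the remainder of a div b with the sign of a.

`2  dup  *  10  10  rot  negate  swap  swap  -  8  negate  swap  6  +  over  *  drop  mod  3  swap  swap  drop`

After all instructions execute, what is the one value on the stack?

2       [2]
dup     [2, 2]
*       [4]
10      [4, 10]
10      [4, 10, 10]
rot     [10, 10, 4]
negate  [10, 10, -4]
swap    [10, -4, 10]
swap    [10, 10, -4]
-       [10, 14]
8       [10, 14, 8]
negate  [10, 14, -8]
swap    [10, -8, 14]
6       [10, -8, 14, 6]
+       [10, -8, 20]
over    [10, -8, 20, -8]
*       [10, -8, -160]
drop    [10, -8]
mod     [2]
3       [2, 3]
swap    [3, 2]
swap    [2, 3]
drop    [2]

2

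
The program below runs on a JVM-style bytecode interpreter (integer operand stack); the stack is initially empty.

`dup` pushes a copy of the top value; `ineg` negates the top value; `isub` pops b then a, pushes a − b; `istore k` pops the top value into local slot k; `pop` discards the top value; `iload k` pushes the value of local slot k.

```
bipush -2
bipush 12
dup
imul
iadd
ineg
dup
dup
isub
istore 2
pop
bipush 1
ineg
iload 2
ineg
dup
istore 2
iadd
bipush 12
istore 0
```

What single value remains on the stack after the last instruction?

-1

bipush -2 -> -2
bipush 12 -> -2 12
dup       -> -2 12 12
imul      -> -2 144
iadd      -> 142
ineg      -> -142
dup       -> -142 -142
dup       -> -142 -142 -142
isub      -> -142 0
istore 2  -> -142
pop       -> (empty)
bipush 1  -> 1
ineg      -> -1
iload 2   -> -1 0
ineg      -> -1 0
dup       -> -1 0 0
istore 2  -> -1 0
iadd      -> -1
bipush 12 -> -1 12
istore 0  -> -1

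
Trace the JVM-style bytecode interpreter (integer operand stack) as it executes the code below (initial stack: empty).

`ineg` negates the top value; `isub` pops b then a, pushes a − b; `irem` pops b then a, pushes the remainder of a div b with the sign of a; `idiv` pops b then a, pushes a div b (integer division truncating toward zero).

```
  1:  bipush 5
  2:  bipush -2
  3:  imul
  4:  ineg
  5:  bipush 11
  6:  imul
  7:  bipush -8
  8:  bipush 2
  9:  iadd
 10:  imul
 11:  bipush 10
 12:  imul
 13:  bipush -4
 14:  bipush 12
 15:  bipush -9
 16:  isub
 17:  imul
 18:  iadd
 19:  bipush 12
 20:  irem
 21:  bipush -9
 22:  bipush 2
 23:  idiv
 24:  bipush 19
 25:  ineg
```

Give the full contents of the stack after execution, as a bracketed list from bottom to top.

[0, -4, -19]

bipush 5   [5]
bipush -2  [5, -2]
imul       [-10]
ineg       [10]
bipush 11  [10, 11]
imul       [110]
bipush -8  [110, -8]
bipush 2   [110, -8, 2]
iadd       [110, -6]
imul       [-660]
bipush 10  [-660, 10]
imul       [-6600]
bipush -4  [-6600, -4]
bipush 12  [-6600, -4, 12]
bipush -9  [-6600, -4, 12, -9]
isub       [-6600, -4, 21]
imul       [-6600, -84]
iadd       [-6684]
bipush 12  [-6684, 12]
irem       [0]
bipush -9  [0, -9]
bipush 2   [0, -9, 2]
idiv       [0, -4]
bipush 19  [0, -4, 19]
ineg       [0, -4, -19]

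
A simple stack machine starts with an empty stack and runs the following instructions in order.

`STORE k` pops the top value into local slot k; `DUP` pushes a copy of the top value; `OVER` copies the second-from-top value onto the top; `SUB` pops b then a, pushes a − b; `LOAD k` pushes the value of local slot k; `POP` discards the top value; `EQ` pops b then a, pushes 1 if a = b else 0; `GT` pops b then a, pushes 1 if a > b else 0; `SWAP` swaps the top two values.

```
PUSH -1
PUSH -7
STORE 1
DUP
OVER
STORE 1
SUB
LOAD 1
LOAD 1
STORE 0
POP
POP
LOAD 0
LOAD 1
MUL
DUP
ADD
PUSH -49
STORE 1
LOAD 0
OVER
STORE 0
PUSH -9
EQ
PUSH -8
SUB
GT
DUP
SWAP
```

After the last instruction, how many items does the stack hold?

2

PUSH -1  → -1
PUSH -7  → -1 -7
STORE 1  → -1
DUP      → -1 -1
OVER     → -1 -1 -1
STORE 1  → -1 -1
SUB      → 0
LOAD 1   → 0 -1
LOAD 1   → 0 -1 -1
STORE 0  → 0 -1
POP      → 0
POP      → (empty)
LOAD 0   → -1
LOAD 1   → -1 -1
MUL      → 1
DUP      → 1 1
ADD      → 2
PUSH -49 → 2 -49
STORE 1  → 2
LOAD 0   → 2 -1
OVER     → 2 -1 2
STORE 0  → 2 -1
PUSH -9  → 2 -1 -9
EQ       → 2 0
PUSH -8  → 2 0 -8
SUB      → 2 8
GT       → 0
DUP      → 0 0
SWAP     → 0 0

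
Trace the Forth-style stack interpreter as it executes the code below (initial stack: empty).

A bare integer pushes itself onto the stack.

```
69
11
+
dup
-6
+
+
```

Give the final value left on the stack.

154

69  → [69]
11  → [69, 11]
+   → [80]
dup → [80, 80]
-6  → [80, 80, -6]
+   → [80, 74]
+   → [154]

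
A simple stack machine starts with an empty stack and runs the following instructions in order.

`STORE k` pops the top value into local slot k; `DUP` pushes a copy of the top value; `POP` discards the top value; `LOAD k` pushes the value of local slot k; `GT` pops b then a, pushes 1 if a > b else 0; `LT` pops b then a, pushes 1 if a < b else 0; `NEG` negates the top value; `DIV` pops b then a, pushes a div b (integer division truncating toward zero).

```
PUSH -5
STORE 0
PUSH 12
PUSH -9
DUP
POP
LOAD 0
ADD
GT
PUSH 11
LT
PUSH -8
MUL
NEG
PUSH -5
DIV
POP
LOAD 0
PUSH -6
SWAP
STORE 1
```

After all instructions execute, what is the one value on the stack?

PUSH -5  [-5]
STORE 0  []
PUSH 12  [12]
PUSH -9  [12, -9]
DUP      [12, -9, -9]
POP      [12, -9]
LOAD 0   [12, -9, -5]
ADD      [12, -14]
GT       [1]
PUSH 11  [1, 11]
LT       [1]
PUSH -8  [1, -8]
MUL      [-8]
NEG      [8]
PUSH -5  [8, -5]
DIV      [-1]
POP      []
LOAD 0   [-5]
PUSH -6  [-5, -6]
SWAP     [-6, -5]
STORE 1  [-6]

-6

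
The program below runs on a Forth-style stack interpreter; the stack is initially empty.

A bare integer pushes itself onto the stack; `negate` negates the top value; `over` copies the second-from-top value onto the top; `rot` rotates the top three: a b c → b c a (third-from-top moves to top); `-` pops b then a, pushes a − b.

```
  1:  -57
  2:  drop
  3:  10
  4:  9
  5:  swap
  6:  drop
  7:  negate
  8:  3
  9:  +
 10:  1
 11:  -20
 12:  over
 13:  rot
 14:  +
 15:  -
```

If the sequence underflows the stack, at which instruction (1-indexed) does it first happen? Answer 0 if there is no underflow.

-57    → -57
drop   → (empty)
10     → 10
9      → 10 9
swap   → 9 10
drop   → 9
negate → -9
3      → -9 3
+      → -6
1      → -6 1
-20    → -6 1 -20
over   → -6 1 -20 1
rot    → -6 -20 1 1
+      → -6 -20 2
-      → -6 -22

0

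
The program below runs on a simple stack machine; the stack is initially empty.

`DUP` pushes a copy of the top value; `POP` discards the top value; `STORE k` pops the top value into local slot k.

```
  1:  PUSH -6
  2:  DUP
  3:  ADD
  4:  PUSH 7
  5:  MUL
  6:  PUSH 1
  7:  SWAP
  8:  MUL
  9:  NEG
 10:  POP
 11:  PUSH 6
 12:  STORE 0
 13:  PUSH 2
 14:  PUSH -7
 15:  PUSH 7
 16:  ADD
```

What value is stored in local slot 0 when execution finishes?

PUSH -6  -6
DUP      -6 -6
ADD      -12
PUSH 7   -12 7
MUL      -84
PUSH 1   -84 1
SWAP     1 -84
MUL      -84
NEG      84
POP      (empty)
PUSH 6   6
STORE 0  (empty)
PUSH 2   2
PUSH -7  2 -7
PUSH 7   2 -7 7
ADD      2 0

6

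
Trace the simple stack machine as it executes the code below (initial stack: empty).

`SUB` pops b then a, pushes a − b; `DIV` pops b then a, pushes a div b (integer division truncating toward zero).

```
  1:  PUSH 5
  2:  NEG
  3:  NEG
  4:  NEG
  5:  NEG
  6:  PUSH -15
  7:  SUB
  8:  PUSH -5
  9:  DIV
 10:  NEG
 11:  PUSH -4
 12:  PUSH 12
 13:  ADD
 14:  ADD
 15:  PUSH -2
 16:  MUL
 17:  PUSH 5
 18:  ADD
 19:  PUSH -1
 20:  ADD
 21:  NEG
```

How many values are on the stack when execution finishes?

1

PUSH 5    5
NEG       -5
NEG       5
NEG       -5
NEG       5
PUSH -15  5 -15
SUB       20
PUSH -5   20 -5
DIV       -4
NEG       4
PUSH -4   4 -4
PUSH 12   4 -4 12
ADD       4 8
ADD       12
PUSH -2   12 -2
MUL       -24
PUSH 5    -24 5
ADD       -19
PUSH -1   -19 -1
ADD       -20
NEG       20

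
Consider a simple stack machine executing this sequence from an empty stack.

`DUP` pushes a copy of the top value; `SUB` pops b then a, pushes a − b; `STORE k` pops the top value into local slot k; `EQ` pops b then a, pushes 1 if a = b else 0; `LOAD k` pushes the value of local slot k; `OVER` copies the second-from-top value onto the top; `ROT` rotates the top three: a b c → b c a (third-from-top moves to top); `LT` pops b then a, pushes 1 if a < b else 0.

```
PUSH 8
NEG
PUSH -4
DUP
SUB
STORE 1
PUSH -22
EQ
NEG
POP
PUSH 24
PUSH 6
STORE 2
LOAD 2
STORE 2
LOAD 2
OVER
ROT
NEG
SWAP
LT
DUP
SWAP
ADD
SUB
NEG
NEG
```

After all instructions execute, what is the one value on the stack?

4

PUSH 8   : [8]
NEG      : [-8]
PUSH -4  : [-8, -4]
DUP      : [-8, -4, -4]
SUB      : [-8, 0]
STORE 1  : [-8]
PUSH -22 : [-8, -22]
EQ       : [0]
NEG      : [0]
POP      : []
PUSH 24  : [24]
PUSH 6   : [24, 6]
STORE 2  : [24]
LOAD 2   : [24, 6]
STORE 2  : [24]
LOAD 2   : [24, 6]
OVER     : [24, 6, 24]
ROT      : [6, 24, 24]
NEG      : [6, 24, -24]
SWAP     : [6, -24, 24]
LT       : [6, 1]
DUP      : [6, 1, 1]
SWAP     : [6, 1, 1]
ADD      : [6, 2]
SUB      : [4]
NEG      : [-4]
NEG      : [4]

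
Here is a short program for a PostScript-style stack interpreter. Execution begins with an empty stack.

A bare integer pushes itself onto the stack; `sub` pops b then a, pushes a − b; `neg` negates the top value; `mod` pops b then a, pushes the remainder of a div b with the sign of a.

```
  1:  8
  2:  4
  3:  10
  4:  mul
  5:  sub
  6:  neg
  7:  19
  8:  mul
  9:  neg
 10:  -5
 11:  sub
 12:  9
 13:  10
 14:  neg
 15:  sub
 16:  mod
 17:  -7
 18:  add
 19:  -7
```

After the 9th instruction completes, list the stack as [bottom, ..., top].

8   → [8]
4   → [8, 4]
10  → [8, 4, 10]
mul → [8, 40]
sub → [-32]
neg → [32]
19  → [32, 19]
mul → [608]
neg → [-608]

[-608]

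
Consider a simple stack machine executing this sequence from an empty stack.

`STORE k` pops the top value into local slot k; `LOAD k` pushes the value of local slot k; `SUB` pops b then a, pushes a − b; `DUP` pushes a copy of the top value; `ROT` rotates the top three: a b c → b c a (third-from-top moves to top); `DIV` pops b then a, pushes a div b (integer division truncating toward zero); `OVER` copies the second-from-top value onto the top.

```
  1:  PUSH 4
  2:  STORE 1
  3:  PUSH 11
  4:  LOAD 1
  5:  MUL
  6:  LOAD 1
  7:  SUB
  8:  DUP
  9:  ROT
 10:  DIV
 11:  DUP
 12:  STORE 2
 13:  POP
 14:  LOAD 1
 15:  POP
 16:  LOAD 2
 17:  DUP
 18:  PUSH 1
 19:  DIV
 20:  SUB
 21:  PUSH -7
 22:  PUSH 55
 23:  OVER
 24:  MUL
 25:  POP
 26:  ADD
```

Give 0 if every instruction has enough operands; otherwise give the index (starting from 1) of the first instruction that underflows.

PUSH 4  : 4
STORE 1 : (empty)
PUSH 11 : 11
LOAD 1  : 11 4
MUL     : 44
LOAD 1  : 44 4
SUB     : 40
DUP     : 40 40
ROT  — needs 3 operands, stack has 2 → underflow

9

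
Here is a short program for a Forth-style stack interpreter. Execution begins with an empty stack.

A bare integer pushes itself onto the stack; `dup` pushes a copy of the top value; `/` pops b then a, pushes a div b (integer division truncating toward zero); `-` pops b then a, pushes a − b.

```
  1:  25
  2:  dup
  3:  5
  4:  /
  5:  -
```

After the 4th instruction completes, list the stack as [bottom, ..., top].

25  → [25]
dup → [25, 25]
5   → [25, 25, 5]
/   → [25, 5]

[25, 5]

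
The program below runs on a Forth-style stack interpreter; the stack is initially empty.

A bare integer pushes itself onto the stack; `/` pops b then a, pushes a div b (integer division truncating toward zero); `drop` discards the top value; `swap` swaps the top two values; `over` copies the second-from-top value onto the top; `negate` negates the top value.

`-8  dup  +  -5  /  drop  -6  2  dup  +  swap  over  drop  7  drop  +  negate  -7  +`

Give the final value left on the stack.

-5

-8     → -8
dup    → -8 -8
+      → -16
-5     → -16 -5
/      → 3
drop   → (empty)
-6     → -6
2      → -6 2
dup    → -6 2 2
+      → -6 4
swap   → 4 -6
over   → 4 -6 4
drop   → 4 -6
7      → 4 -6 7
drop   → 4 -6
+      → -2
negate → 2
-7     → 2 -7
+      → -5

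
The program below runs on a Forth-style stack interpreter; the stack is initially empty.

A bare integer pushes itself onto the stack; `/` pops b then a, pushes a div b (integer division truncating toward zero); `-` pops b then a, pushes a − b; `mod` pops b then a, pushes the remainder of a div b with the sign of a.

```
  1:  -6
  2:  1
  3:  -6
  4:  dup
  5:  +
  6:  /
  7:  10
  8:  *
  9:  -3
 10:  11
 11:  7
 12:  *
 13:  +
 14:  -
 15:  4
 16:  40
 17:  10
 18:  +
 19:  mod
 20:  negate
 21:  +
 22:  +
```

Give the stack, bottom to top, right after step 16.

-6  → [-6]
1   → [-6, 1]
-6  → [-6, 1, -6]
dup → [-6, 1, -6, -6]
+   → [-6, 1, -12]
/   → [-6, 0]
10  → [-6, 0, 10]
*   → [-6, 0]
-3  → [-6, 0, -3]
11  → [-6, 0, -3, 11]
7   → [-6, 0, -3, 11, 7]
*   → [-6, 0, -3, 77]
+   → [-6, 0, 74]
-   → [-6, -74]
4   → [-6, -74, 4]
40  → [-6, -74, 4, 40]

[-6, -74, 4, 40]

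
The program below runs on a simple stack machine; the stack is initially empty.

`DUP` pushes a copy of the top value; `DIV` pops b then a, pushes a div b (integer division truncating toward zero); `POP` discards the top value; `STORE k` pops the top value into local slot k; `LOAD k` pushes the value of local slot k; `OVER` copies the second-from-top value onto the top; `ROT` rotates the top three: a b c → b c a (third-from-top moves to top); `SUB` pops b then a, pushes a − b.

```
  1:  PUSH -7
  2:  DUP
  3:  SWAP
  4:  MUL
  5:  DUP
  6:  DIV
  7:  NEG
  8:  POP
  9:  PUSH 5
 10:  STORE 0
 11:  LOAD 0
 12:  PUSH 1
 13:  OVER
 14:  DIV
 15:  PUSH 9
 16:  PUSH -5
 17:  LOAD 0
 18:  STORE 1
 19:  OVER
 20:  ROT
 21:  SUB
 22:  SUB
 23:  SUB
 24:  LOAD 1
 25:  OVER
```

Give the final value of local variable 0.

5

PUSH -7  [-7]
DUP      [-7, -7]
SWAP     [-7, -7]
MUL      [49]
DUP      [49, 49]
DIV      [1]
NEG      [-1]
POP      []
PUSH 5   [5]
STORE 0  []
LOAD 0   [5]
PUSH 1   [5, 1]
OVER     [5, 1, 5]
DIV      [5, 0]
PUSH 9   [5, 0, 9]
PUSH -5  [5, 0, 9, -5]
LOAD 0   [5, 0, 9, -5, 5]
STORE 1  [5, 0, 9, -5]
OVER     [5, 0, 9, -5, 9]
ROT      [5, 0, -5, 9, 9]
SUB      [5, 0, -5, 0]
SUB      [5, 0, -5]
SUB      [5, 5]
LOAD 1   [5, 5, 5]
OVER     [5, 5, 5, 5]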